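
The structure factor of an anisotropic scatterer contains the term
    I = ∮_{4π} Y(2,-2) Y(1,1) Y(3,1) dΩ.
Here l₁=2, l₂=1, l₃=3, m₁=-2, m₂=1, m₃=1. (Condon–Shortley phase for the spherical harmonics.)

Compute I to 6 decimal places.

-0.082589

Rules hold: Σm=0, L=6 even, 1≤3≤3.
N = 5·3·7 = 105
Δ = 0!·4!·2!/7! = 1/105
Racah Σ t=0..0: t=0:+1/4 = 1/4
⇒ 3j(2 1 3; 0 0 0)² = 3/35, sgn -1
Racah Σ t=0..0: t=0:+1/48 = 1/48
⇒ 3j(2 1 3; -2 1 1)² = 1/105, sgn +1
4πI² = N·(3j₀)²·(3jₘ)² = 3/35
I = -1·√(0.0857143/4π) = -0.08258890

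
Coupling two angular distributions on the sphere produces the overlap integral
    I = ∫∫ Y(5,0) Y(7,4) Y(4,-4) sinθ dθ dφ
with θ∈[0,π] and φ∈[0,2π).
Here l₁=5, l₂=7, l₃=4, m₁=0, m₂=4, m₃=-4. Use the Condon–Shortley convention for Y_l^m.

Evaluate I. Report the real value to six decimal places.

Rules hold: Σm=0, L=16 even, 2≤4≤12.
N = 11·15·9 = 1485
Δ = 8!·2!·6!/17! = 1/6126120
Racah Σ t=3..5: t=3:−1/69120 t=4:+1/20736 t=5:−1/69120 = 1/51840
⇒ 3j(5 7 4; 0 0 0)² = 280/21879, sgn +1
Racah Σ t=5..5: t=5:−1/1036800 = -1/1036800
⇒ 3j(5 7 4; 0 4 -4)² = 14/663, sgn -1
4πI² = N·(3j₀)²·(3jₘ)² = 19600/48841
I = -1·√(0.401302/4π) = -0.17870258

-0.178703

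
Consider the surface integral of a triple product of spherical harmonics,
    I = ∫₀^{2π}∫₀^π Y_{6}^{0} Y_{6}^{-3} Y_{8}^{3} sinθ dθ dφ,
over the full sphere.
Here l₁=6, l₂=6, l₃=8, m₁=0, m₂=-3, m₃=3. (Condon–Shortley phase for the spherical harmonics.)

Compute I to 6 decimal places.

Checks pass: Σm=0; 20 even; l₃=8∈[0,12].
(2·6+1)(2·6+1)(2·8+1) = 2873
Δ: 4! 8! 8! / 21! → 1/1309458150
sum: t=0:+1/49766400 t=1:−1/3110400 t=2:+1/1327104 t=3:−1/3110400 t=4:+1/49766400 = 1/6635520
3j²(6 6 8; 0 0 0) = Δ·Π!·Σ² = 350/46189  (sign +1)
sum: t=0:+1/24883200 t=1:−1/6220800 t=2:+1/11612160 t=3:−1/174182400 = -1/24883200
3j²(6 6 8; 0 -3 3) = Δ·Π!·Σ² = 28/4199  (sign +1)
combine: 4πI² = 2873·350/46189·28/4199 = 9800/67507
take √, sign +1: I = 0.10748150

0.107481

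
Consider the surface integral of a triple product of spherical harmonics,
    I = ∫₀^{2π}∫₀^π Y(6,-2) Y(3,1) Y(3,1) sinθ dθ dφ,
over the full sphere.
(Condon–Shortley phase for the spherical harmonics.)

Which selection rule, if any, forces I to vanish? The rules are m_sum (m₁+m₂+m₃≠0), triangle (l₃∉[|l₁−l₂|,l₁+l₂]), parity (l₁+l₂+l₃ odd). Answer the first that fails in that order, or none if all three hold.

none

azimuthal sum: -2 + 1 + 1 = 0  ✓
3 ≤ 3 ≤ 9 (triangle on l)  ✓
L = 6 + 3 + 3 = 12 (even)  ✓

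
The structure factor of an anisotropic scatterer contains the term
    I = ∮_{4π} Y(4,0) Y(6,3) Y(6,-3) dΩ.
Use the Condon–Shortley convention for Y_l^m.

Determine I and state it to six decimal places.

0.081461

Checks pass: Σm=0; 16 even; l₃=6∈[2,10].
(2·4+1)(2·6+1)(2·6+1) = 1521
Δ: 4! 4! 8! / 17! → 1/15315300
sum: t=0:+1/829440 t=1:−1/25920 t=2:+1/9216 t=3:−1/25920 t=4:+1/829440 = 7/207360
3j²(4 6 6; 0 0 0) = Δ·Π!·Σ² = 28/2431  (sign +1)
sum: t=1:−1/1451520 t=2:+1/80640 t=3:−1/51840 t=4:+1/414720 = -1/193536
3j²(4 6 6; 0 3 -3) = Δ·Π!·Σ² = 81/17017  (sign +1)
combine: 4πI² = 1521·28/2431·81/17017 = 2916/34969
take √, sign +1: I = 0.08146053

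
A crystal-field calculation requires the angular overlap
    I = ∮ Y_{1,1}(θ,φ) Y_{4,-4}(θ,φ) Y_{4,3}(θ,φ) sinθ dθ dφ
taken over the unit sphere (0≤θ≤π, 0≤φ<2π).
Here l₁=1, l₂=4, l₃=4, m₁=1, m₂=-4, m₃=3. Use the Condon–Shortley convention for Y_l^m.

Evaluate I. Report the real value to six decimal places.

0.000000

l₁+l₂+l₃=9 is odd: 3j(l;000)=0 ⇒ I=0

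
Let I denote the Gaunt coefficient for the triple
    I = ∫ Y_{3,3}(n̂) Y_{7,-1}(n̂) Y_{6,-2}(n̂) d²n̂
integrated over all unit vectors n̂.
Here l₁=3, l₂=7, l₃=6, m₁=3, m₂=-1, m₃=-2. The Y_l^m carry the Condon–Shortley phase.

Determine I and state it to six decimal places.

0.147021

m-sum 0 ✓  L=16 even ✓  4≤6≤10 ✓
Π(2lᵢ+1) = 7×15×13 = 1365
triangle coeff Δ(3,7,6) = 1/2042040
Σ_t [1,3]: t=1:−1/207360 t=2:+1/57600 t=3:−1/207360 = 1/129600
(3j)²=168/12155 [(3 7 6; 0 0 0)], sign=+1
Σ_t [0,0]: t=0:+1/829440 = 1/829440
(3j)²=35/2431 [(3 7 6; 3 -1 -2)], sign=+1
⇒ 4πI² = 123480/454597
I = (+1)√(123480/454597/(4π)) = 0.14702124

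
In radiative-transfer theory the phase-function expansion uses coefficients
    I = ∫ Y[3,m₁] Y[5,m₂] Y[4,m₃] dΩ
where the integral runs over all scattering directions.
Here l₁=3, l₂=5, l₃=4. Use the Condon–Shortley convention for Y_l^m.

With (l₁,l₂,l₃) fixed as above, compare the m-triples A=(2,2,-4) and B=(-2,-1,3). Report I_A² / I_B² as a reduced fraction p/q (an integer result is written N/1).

Shared (l₁,l₂,l₃)=(3,5,4): N and (l;000)² cancel in I_A²/I_B².
A: Δ = 4!·2!·6!/13! = 1/180180; Racah Σ t=1..1: t=1:−1/8640 = -1/8640; ⇒ 3j(3 5 4; 2 2 -4)² = 14/1287, sgn -1
B: Δ = 4!·2!·6!/13! = 1/180180; Racah Σ t=3..4: t=3:−1/1440 t=4:+1/17280 = -11/17280; ⇒ 3j(3 5 4; -2 -1 3)² = 11/468, sgn +1
I_A²/I_B² = (14/1287)/(11/468) = 56/121

56/121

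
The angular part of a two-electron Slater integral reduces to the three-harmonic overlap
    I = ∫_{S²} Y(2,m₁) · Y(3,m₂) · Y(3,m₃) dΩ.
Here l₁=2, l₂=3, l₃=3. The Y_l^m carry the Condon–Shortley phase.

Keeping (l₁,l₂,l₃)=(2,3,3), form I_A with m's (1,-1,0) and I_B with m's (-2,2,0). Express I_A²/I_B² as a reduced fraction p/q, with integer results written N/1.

1/10

l's match ⇒ only the (l;m) 3-j factors differ between A and B.
A: triangle coeff Δ(2,3,3) = 1/3780; Σ_t [0,1]: t=0:+1/8 t=1:−1/12 = 1/24; (3j)²=1/210 [(2 3 3; 1 -1 0)], sign=-1
B: triangle coeff Δ(2,3,3) = 1/3780; Σ_t [2,2]: t=2:+1/24 = 1/24; (3j)²=1/21 [(2 3 3; -2 2 0)], sign=-1
I_A²/I_B² = (1/210)/(1/21) = 1/10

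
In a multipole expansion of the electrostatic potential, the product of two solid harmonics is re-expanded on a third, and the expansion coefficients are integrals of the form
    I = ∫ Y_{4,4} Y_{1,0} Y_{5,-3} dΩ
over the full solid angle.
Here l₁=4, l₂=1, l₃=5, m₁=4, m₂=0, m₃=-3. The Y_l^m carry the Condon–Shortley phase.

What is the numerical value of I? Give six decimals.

0.000000

Σmᵢ = 1 ≠ 0, so the φ-integral vanishes; I = 0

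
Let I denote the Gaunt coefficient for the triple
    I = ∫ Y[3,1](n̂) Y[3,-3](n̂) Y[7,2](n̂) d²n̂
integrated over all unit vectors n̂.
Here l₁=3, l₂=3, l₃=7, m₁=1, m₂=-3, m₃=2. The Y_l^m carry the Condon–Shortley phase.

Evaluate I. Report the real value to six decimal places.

0.000000

l₃=7 ∉ [0,6] — triangle fails ⇒ I = 0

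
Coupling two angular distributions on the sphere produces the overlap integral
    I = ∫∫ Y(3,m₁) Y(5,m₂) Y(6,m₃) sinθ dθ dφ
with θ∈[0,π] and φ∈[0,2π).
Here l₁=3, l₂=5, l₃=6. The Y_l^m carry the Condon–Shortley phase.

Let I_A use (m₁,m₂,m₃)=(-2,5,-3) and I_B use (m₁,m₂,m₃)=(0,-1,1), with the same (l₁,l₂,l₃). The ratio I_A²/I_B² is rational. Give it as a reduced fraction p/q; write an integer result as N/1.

Same 3,5,6: normalisation and zero-m 3j drop out of the ratio.
A: Δ: 2! 4! 8! / 15! → 1/675675; sum: t=2:+1/483840 = 1/483840; 3j²(3 5 6; -2 5 -3) = Δ·Π!·Σ² = 6/1001  (sign -1)
B: Δ: 2! 4! 8! / 15! → 1/675675; sum: t=0:+1/6912 t=1:−1/2880 t=2:+1/17280 = -1/6912; 3j²(3 5 6; 0 -1 1) = Δ·Π!·Σ² = 5/429  (sign +1)
I_A²/I_B² = (6/1001)/(5/429) = 18/35

18/35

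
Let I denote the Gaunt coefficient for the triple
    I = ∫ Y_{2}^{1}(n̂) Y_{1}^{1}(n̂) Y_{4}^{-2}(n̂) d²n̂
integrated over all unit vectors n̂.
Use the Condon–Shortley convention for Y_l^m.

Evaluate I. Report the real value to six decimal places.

l₃=4 ∉ [1,3] — triangle fails ⇒ I = 0

0.000000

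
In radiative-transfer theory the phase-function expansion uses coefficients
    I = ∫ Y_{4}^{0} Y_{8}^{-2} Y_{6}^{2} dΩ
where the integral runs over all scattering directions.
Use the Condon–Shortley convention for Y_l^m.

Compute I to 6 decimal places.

0.061331

m-sum 0 ✓  L=18 even ✓  4≤6≤12 ✓
Π(2lᵢ+1) = 9×17×13 = 1989
triangle coeff Δ(4,8,6) = 1/23279256
Σ_t [2,4]: t=2:+1/1658880 t=3:−1/518400 t=4:+1/1658880 = -1/1382400
(3j)²=504/46189 [(4 8 6; 0 0 0)], sign=-1
Σ_t [2,4]: t=2:+1/1658880 t=3:−1/1088640 t=4:+1/7741440 = -13/69672960
(3j)²=325/149226 [(4 8 6; 0 -2 2)], sign=-1
⇒ 4πI² = 35100/742577
I = (+1)√(35100/742577/(4π)) = 0.06133069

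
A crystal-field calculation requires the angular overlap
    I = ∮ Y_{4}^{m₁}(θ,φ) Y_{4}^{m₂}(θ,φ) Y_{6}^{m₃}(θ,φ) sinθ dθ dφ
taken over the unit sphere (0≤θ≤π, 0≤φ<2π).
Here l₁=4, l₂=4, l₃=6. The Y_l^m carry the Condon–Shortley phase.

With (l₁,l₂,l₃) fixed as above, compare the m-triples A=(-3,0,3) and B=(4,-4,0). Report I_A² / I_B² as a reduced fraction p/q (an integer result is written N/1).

Same 4,4,6: normalisation and zero-m 3j drop out of the ratio.
A: Δ: 2! 6! 6! / 15! → 1/1261260; sum: t=1:−1/25920 t=2:+1/11520 = 1/20736; 3j²(4 4 6; -3 0 3) = Δ·Π!·Σ² = 5/429  (sign -1)
B: Δ: 2! 6! 6! / 15! → 1/1261260; sum: t=0:+1/1036800 = 1/1036800; 3j²(4 4 6; 4 -4 0) = Δ·Π!·Σ² = 4/6435  (sign +1)
I_A²/I_B² = (5/429)/(4/6435) = 75/4

75/4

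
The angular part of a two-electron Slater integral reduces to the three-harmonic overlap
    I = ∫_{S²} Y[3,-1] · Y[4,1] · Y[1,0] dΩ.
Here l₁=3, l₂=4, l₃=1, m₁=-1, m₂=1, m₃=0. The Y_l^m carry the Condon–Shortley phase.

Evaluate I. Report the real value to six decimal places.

-0.238414

m-sum 0 ✓  L=8 even ✓  1≤1≤7 ✓
Π(2lᵢ+1) = 7×9×3 = 189
triangle coeff Δ(3,4,1) = 1/252
Σ_t [3,3]: t=3:−1/36 = -1/36
(3j)²=4/63 [(3 4 1; 0 0 0)], sign=+1
Σ_t [4,4]: t=4:+1/48 = 1/48
(3j)²=5/84 [(3 4 1; -1 1 0)], sign=-1
⇒ 4πI² = 5/7
I = (-1)√(5/7/(4π)) = -0.23841361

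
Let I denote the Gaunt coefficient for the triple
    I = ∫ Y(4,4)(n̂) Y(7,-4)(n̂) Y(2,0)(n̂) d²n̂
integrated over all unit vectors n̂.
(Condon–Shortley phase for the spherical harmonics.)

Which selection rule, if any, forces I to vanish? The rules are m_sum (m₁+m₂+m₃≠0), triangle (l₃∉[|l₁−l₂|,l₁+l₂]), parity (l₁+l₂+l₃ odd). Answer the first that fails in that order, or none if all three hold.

azimuthal sum: 4 − 4 + 0 = 0  ✓
3 ≤ 2 ≤ 11 (triangle on l)  ✗
L = 4 + 7 + 2 = 13 (odd)

triangle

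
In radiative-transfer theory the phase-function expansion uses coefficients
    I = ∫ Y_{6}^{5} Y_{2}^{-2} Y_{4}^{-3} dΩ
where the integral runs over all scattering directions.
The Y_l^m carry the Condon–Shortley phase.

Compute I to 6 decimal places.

m-sum 0 ✓  L=12 even ✓  4≤4≤8 ✓
Π(2lᵢ+1) = 13×5×9 = 585
triangle coeff Δ(6,2,4) = 1/6435
Σ_t [2,2]: t=2:+1/2304 = 1/2304
(3j)²=5/143 [(6 2 4; 0 0 0)], sign=+1
Σ_t [0,0]: t=0:+1/120960 = 1/120960
(3j)²=2/39 [(6 2 4; 5 -2 -3)], sign=-1
⇒ 4πI² = 150/143
I = (-1)√(150/143/(4π)) = -0.28891672

-0.288917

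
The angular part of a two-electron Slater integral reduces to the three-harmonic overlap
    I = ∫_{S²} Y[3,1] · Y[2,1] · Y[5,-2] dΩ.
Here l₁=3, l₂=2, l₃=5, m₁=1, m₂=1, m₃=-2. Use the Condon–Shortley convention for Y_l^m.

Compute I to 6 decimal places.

0.245532

Checks pass: Σm=0; 10 even; l₃=5∈[1,5].
(2·3+1)(2·2+1)(2·5+1) = 385
Δ: 0! 6! 4! / 11! → 1/2310
sum: t=0:+1/144 = 1/144
3j²(3 2 5; 0 0 0) = Δ·Π!·Σ² = 10/231  (sign -1)
sum: t=0:+1/288 = 1/288
3j²(3 2 5; 1 1 -2) = Δ·Π!·Σ² = 1/22  (sign -1)
combine: 4πI² = 385·10/231·1/22 = 25/33
take √, sign +1: I = 0.24553200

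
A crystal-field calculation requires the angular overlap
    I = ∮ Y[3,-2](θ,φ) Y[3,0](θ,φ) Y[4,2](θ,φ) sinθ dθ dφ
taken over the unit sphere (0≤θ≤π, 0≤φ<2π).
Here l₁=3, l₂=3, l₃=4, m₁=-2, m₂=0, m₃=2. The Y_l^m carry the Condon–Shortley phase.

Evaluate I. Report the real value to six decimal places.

m-sum 0 ✓  L=10 even ✓  0≤4≤6 ✓
Π(2lᵢ+1) = 7×7×9 = 441
triangle coeff Δ(3,3,4) = 1/34650
Σ_t [0,2]: t=0:+1/72 t=1:−1/16 t=2:+1/72 = -5/144
(3j)²=2/77 [(3 3 4; 0 0 0)], sign=-1
Σ_t [1,2]: t=1:−1/96 t=2:+1/72 = 1/288
(3j)²=1/462 [(3 3 4; -2 0 2)], sign=+1
⇒ 4πI² = 3/121
I = (-1)√(3/121/(4π)) = -0.04441841

-0.044418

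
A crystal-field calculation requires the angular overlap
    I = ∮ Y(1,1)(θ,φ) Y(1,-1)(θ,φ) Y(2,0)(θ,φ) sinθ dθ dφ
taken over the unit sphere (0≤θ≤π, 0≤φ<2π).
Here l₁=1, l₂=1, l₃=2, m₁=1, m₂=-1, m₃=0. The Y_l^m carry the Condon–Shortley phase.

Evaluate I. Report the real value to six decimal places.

Checks pass: Σm=0; 4 even; l₃=2∈[0,2].
(2·1+1)(2·1+1)(2·2+1) = 45
Δ: 0! 2! 2! / 5! → 1/30
sum: t=0:+1/1 = 1/1
3j²(1 1 2; 0 0 0) = Δ·Π!·Σ² = 2/15  (sign +1)
sum: t=0:+1/4 = 1/4
3j²(1 1 2; 1 -1 0) = Δ·Π!·Σ² = 1/30  (sign +1)
combine: 4πI² = 45·2/15·1/30 = 1/5
take √, sign +1: I = 0.12615663

0.126157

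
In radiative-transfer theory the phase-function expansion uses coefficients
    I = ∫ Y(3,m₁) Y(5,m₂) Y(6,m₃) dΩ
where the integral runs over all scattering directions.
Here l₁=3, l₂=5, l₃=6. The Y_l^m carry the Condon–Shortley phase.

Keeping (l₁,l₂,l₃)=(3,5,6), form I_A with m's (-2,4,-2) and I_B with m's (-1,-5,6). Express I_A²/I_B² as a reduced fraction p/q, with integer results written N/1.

5/11

Shared (l₁,l₂,l₃)=(3,5,6): N and (l;000)² cancel in I_A²/I_B².
A: Δ = 2!·4!·8!/15! = 1/675675; Racah Σ t=1..2: t=1:−1/967680 t=2:+1/60480 = 1/64512; ⇒ 3j(3 5 6; -2 4 -2)² = 15/1001, sgn +1
B: Δ = 2!·4!·8!/15! = 1/675675; Racah Σ t=0..0: t=0:+1/1935360 = 1/1935360; ⇒ 3j(3 5 6; -1 -5 6)² = 3/91, sgn +1
I_A²/I_B² = (15/1001)/(3/91) = 5/11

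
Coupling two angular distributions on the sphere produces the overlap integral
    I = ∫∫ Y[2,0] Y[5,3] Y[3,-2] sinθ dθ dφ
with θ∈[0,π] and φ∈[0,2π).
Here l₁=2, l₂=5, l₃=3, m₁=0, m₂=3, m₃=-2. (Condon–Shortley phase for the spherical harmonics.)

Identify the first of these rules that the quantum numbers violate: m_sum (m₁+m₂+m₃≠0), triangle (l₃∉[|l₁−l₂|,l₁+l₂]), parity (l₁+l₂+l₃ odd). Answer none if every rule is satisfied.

m_sum

m₁+m₂+m₃ = 0 + 3 − 2 = 1  ✗
triangle: |2−5|=3 ≤ l₃=3 ≤ 2+5=7
parity: l₁+l₂+l₃ = 10 is even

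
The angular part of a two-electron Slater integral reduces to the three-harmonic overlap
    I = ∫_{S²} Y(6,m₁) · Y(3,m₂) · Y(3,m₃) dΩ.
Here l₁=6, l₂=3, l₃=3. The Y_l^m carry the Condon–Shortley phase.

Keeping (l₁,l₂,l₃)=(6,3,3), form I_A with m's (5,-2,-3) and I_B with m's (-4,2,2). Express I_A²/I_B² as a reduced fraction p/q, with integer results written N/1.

Same 6,3,3: normalisation and zero-m 3j drop out of the ratio.
A: Δ: 6! 6! 0! / 13! → 1/12012; sum: t=1:−1/86400 = -1/86400; 3j²(6 3 3; 5 -2 -3) = Δ·Π!·Σ² = 1/26  (sign -1)
B: Δ: 6! 6! 0! / 13! → 1/12012; sum: t=5:−1/14400 = -1/14400; 3j²(6 3 3; -4 2 2) = Δ·Π!·Σ² = 6/143  (sign +1)
I_A²/I_B² = (1/26)/(6/143) = 11/12

11/12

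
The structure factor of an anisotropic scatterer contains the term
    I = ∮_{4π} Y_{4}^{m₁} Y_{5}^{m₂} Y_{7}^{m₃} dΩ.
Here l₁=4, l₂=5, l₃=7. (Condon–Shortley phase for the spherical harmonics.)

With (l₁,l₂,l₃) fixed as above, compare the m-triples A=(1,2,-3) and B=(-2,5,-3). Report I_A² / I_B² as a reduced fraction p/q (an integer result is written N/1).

Same 4,5,7: normalisation and zero-m 3j drop out of the ratio.
A: Δ: 2! 6! 8! / 17! → 1/6126120; sum: t=0:+1/362880 t=1:−1/69120 t=2:+1/172800 = -43/7257600; 3j²(4 5 7; 1 2 -3) = Δ·Π!·Σ² = 1849/170170  (sign -1)
B: Δ: 2! 6! 8! / 17! → 1/6126120; sum: t=2:+1/3870720 = 1/3870720; 3j²(4 5 7; -2 5 -3) = Δ·Π!·Σ² = 675/136136  (sign +1)
I_A²/I_B² = (1849/170170)/(675/136136) = 7396/3375

7396/3375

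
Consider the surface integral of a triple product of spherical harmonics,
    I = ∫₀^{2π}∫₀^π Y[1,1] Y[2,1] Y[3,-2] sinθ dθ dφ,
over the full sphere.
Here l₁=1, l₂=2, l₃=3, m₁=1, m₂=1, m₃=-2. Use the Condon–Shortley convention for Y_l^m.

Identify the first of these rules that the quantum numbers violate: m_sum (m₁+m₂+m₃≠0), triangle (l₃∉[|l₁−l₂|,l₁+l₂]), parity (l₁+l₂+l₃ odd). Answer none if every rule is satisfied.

Σmᵢ = 0  ✓
l₃∈[|l₁−l₂|,l₁+l₂]=[1,3], have l₃=3  ✓
Σlᵢ = 6 ⇒ even  ✓

none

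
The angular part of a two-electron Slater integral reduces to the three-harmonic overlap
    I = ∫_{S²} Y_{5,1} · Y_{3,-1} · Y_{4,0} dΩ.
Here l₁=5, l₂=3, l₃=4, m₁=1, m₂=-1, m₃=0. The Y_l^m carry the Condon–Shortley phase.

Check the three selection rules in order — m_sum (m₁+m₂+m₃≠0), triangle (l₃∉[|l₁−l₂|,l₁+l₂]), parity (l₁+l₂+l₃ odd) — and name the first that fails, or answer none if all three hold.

none

m₁+m₂+m₃ = 1 − 1 + 0 = 0  ✓
triangle: |5−3|=2 ≤ l₃=4 ≤ 5+3=8  ✓
parity: l₁+l₂+l₃ = 12 is even  ✓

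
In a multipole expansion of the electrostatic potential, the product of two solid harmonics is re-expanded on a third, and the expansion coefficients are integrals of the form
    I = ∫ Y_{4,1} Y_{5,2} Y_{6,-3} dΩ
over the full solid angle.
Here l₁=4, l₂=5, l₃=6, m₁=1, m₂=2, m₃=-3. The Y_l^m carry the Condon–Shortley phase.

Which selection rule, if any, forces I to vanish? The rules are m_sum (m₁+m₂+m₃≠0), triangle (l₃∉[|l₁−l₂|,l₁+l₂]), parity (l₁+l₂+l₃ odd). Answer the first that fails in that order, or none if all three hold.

m₁+m₂+m₃ = 1 + 2 − 3 = 0  ✓
triangle: |4−5|=1 ≤ l₃=6 ≤ 4+5=9  ✓
parity: l₁+l₂+l₃ = 15 is odd  ✗

parity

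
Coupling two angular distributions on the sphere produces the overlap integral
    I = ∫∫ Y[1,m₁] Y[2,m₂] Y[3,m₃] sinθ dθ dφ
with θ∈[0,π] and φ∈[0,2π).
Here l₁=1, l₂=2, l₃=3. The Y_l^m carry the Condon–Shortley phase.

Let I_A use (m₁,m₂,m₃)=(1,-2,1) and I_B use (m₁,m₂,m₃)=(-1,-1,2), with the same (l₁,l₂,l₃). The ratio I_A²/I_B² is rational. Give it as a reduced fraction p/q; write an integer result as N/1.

1/10

l's match ⇒ only the (l;m) 3-j factors differ between A and B.
A: triangle coeff Δ(1,2,3) = 1/105; Σ_t [0,0]: t=0:+1/48 = 1/48; (3j)²=1/105 [(1 2 3; 1 -2 1)], sign=+1
B: triangle coeff Δ(1,2,3) = 1/105; Σ_t [0,0]: t=0:+1/12 = 1/12; (3j)²=2/21 [(1 2 3; -1 -1 2)], sign=-1
I_A²/I_B² = (1/105)/(2/21) = 1/10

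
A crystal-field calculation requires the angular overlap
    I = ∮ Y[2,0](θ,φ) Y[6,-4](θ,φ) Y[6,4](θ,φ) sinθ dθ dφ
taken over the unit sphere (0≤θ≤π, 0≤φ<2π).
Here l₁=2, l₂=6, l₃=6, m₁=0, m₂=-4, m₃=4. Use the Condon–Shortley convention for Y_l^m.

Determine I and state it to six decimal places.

Checks pass: Σm=0; 14 even; l₃=6∈[4,8].
(2·2+1)(2·6+1)(2·6+1) = 845
Δ: 2! 2! 10! / 15! → 1/90090
sum: t=0:+1/69120 t=1:−1/14400 t=2:+1/69120 = -7/172800
3j²(2 6 6; 0 0 0) = Δ·Π!·Σ² = 14/715  (sign -1)
sum: t=0:+1/322560 t=1:−1/362880 t=2:+1/14515200 = 1/2419200
3j²(2 6 6; 0 -4 4) = Δ·Π!·Σ² = 2/5005  (sign +1)
combine: 4πI² = 845·14/715·2/5005 = 4/605
take √, sign -1: I = -0.02293757

-0.022938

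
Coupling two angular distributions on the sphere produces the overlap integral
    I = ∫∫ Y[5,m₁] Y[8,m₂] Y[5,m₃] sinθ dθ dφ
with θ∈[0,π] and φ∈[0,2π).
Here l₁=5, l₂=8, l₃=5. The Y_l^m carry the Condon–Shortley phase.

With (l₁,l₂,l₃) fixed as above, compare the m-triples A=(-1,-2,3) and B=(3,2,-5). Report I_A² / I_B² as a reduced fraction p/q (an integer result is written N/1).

Shared (l₁,l₂,l₃)=(5,8,5): N and (l;000)² cancel in I_A²/I_B².
A: Δ = 8!·2!·8!/19! = 1/37413090; Racah Σ t=4..6: t=4:+1/1658880 t=5:−1/3628800 t=6:+1/116121600 = 13/38707200; ⇒ 3j(5 8 5; -1 -2 3)² = 39/3553, sgn +1
B: Δ = 8!·2!·8!/19! = 1/37413090; Racah Σ t=2..2: t=2:+1/116121600 = 1/116121600; ⇒ 3j(5 8 5; 3 2 -5)² = 70/46189, sgn +1
I_A²/I_B² = (39/3553)/(70/46189) = 507/70

507/70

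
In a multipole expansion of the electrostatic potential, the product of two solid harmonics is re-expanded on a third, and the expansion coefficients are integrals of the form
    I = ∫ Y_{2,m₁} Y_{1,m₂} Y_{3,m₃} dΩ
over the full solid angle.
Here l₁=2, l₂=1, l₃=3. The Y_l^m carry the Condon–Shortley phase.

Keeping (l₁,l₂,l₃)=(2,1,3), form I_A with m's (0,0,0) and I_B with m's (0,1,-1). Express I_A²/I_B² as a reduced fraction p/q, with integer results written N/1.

l's match ⇒ only the (l;m) 3-j factors differ between A and B.
A: triangle coeff Δ(2,1,3) = 1/105; Σ_t [0,0]: t=0:+1/4 = 1/4; (3j)²=3/35 [(2 1 3; 0 0 0)], sign=-1
B: triangle coeff Δ(2,1,3) = 1/105; Σ_t [0,0]: t=0:+1/8 = 1/8; (3j)²=2/35 [(2 1 3; 0 1 -1)], sign=+1
I_A²/I_B² = (3/35)/(2/35) = 3/2

3/2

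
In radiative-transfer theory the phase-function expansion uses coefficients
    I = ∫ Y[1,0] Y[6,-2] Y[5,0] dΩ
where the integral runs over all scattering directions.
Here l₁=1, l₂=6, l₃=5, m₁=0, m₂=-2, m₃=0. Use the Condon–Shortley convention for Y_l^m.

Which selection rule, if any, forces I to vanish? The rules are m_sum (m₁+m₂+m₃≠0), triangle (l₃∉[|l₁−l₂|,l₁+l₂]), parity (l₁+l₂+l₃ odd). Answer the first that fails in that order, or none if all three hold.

m_sum

m₁+m₂+m₃ = 0 − 2 + 0 = -2  ✗
triangle: |1−6|=5 ≤ l₃=5 ≤ 1+6=7
parity: l₁+l₂+l₃ = 12 is even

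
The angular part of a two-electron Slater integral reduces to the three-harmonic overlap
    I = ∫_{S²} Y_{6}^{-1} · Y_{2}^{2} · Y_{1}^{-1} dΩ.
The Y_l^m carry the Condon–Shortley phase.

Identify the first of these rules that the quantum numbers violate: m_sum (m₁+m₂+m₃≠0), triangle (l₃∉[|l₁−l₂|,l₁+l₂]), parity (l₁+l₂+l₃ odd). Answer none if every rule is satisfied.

triangle

m₁+m₂+m₃ = -1 + 2 − 1 = 0  ✓
triangle: |6−2|=4 ≤ l₃=1 ≤ 6+2=8  ✗
parity: l₁+l₂+l₃ = 9 is odd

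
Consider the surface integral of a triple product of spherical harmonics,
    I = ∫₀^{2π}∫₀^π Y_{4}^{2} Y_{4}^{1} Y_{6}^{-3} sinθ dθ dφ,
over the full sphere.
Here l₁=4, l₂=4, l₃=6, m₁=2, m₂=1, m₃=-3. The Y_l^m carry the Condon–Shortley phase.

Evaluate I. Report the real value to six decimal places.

-0.103072

m-sum 0 ✓  L=14 even ✓  0≤6≤8 ✓
Π(2lᵢ+1) = 9×9×13 = 1053
triangle coeff Δ(4,4,6) = 1/1261260
Σ_t [0,2]: t=0:+1/4608 t=1:−1/1296 t=2:+1/4608 = -7/20736
(3j)²=20/1287 [(4 4 6; 0 0 0)], sign=-1
Σ_t [0,2]: t=0:+1/11520 t=1:−1/5760 t=2:+1/51840 = -7/103680
(3j)²=7/858 [(4 4 6; 2 1 -3)], sign=+1
⇒ 4πI² = 210/1573
I = (-1)√(210/1573/(4π)) = -0.10307192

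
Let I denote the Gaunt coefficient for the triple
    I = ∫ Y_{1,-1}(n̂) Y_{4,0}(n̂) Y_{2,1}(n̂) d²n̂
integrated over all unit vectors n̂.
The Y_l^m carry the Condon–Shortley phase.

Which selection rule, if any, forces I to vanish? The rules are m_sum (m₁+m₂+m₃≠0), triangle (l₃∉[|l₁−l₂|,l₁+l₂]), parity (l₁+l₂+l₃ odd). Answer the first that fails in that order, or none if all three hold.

triangle

Σmᵢ = 0  ✓
l₃∈[|l₁−l₂|,l₁+l₂]=[3,5], have l₃=2  ✗
Σlᵢ = 7 ⇒ odd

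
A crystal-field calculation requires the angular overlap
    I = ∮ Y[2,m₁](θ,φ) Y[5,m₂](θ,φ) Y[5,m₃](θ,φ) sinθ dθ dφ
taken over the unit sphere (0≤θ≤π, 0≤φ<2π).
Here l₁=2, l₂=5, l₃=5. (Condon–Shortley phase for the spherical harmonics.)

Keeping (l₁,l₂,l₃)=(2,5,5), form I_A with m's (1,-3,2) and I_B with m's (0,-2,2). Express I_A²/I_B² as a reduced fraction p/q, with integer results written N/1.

25/9

Same 2,5,5: normalisation and zero-m 3j drop out of the ratio.
A: Δ: 2! 2! 8! / 13! → 1/38610; sum: t=0:+1/2880 t=1:−1/10080 = 1/4032; 3j²(2 5 5; 1 -3 2) = Δ·Π!·Σ² = 10/429  (sign -1)
B: Δ: 2! 2! 8! / 13! → 1/38610; sum: t=0:+1/2880 t=1:−1/1440 t=2:+1/20160 = -1/3360; 3j²(2 5 5; 0 -2 2) = Δ·Π!·Σ² = 6/715  (sign +1)
I_A²/I_B² = (10/429)/(6/715) = 25/9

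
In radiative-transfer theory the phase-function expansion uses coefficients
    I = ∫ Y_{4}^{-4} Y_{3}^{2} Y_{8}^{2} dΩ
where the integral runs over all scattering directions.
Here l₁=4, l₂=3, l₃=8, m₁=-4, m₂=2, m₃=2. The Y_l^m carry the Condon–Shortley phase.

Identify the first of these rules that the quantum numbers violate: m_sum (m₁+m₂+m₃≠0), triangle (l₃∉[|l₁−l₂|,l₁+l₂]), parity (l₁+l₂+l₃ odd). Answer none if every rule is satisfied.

m₁+m₂+m₃ = -4 + 2 + 2 = 0  ✓
triangle: |4−3|=1 ≤ l₃=8 ≤ 4+3=7  ✗
parity: l₁+l₂+l₃ = 15 is odd

triangle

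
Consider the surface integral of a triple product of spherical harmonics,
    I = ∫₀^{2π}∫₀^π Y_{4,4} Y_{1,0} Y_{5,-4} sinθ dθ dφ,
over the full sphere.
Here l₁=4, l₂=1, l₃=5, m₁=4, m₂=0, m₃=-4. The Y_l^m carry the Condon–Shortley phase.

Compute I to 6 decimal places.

0.147319

Checks pass: Σm=0; 10 even; l₃=5∈[3,5].
(2·4+1)(2·1+1)(2·5+1) = 297
Δ: 0! 8! 2! / 11! → 1/495
sum: t=0:+1/576 = 1/576
3j²(4 1 5; 0 0 0) = Δ·Π!·Σ² = 5/99  (sign -1)
sum: t=0:+1/40320 = 1/40320
3j²(4 1 5; 4 0 -4) = Δ·Π!·Σ² = 1/55  (sign -1)
combine: 4πI² = 297·5/99·1/55 = 3/11
take √, sign +1: I = 0.14731920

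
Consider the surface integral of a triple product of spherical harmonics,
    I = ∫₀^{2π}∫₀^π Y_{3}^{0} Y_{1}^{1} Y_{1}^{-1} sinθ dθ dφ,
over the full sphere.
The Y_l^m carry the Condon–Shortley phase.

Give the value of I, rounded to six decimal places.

0.000000

|3−1|≤1≤3+1 violated ⇒ I = 0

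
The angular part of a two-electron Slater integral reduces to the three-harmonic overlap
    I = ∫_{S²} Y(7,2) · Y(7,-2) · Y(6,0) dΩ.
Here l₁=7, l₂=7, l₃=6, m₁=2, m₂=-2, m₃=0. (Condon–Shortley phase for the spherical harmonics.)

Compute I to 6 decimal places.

-0.027526

m-sum 0 ✓  L=20 even ✓  0≤6≤14 ✓
Π(2lᵢ+1) = 15×15×13 = 2925
triangle coeff Δ(7,7,6) = 1/2444321880
Σ_t [1,7]: t=1:−1/2612736000 t=2:+1/20736000 t=3:−1/1658880 t=4:+1/746496 t=5:−1/1658880 t=6:+1/20736000 t=7:−1/2612736000 = 1/4354560
(3j)²=1000/138567 [(7 7 6; 0 0 0)], sign=+1
Σ_t [0,5]: t=0:+1/580608000 t=1:−1/11612160 t=2:+1/1866240 t=3:−1/1658880 t=4:+1/8294400 t=5:−1/373248000 = -1/29859840
(3j)²=125/277134 [(7 7 6; 2 -2 0)], sign=-1
⇒ 4πI² = 1562500/164109517
I = (-1)√(1562500/164109517/(4π)) = -0.02752569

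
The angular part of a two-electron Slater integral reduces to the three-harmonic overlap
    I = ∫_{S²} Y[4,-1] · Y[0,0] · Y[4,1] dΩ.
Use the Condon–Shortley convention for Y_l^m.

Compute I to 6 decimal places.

Rules hold: Σm=0, L=8 even, 4≤4≤4.
N = 9·1·9 = 81
Δ = 0!·8!·0!/9! = 1/9
Racah Σ t=0..0: t=0:+1/576 = 1/576
⇒ 3j(4 0 4; 0 0 0)² = 1/9, sgn +1
Racah Σ t=0..0: t=0:+1/720 = 1/720
⇒ 3j(4 0 4; -1 0 1)² = 1/9, sgn -1
4πI² = N·(3j₀)²·(3jₘ)² = 1/1
I = -1·√(1/4π) = -0.28209479

-0.282095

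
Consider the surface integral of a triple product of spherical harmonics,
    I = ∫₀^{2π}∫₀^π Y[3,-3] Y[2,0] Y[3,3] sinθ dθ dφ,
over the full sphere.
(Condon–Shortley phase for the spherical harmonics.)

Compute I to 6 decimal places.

Checks pass: Σm=0; 8 even; l₃=3∈[1,5].
(2·3+1)(2·2+1)(2·3+1) = 245
Δ: 2! 4! 2! / 9! → 1/3780
sum: t=0:+1/24 t=1:−1/4 t=2:+1/24 = -1/6
3j²(3 2 3; 0 0 0) = Δ·Π!·Σ² = 4/105  (sign +1)
sum: t=2:+1/96 = 1/96
3j²(3 2 3; -3 0 3) = Δ·Π!·Σ² = 5/84  (sign +1)
combine: 4πI² = 245·4/105·5/84 = 5/9
take √, sign +1: I = 0.21026104

0.210261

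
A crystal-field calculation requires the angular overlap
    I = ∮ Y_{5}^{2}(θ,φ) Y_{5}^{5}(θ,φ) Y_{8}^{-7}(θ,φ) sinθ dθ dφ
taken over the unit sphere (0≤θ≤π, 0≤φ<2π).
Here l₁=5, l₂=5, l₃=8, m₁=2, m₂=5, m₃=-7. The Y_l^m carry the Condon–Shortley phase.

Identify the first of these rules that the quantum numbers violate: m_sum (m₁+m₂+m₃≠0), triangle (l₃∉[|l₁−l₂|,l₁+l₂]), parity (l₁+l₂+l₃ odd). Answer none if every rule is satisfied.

azimuthal sum: 2 + 5 − 7 = 0  ✓
0 ≤ 8 ≤ 10 (triangle on l)  ✓
L = 5 + 5 + 8 = 18 (even)  ✓

none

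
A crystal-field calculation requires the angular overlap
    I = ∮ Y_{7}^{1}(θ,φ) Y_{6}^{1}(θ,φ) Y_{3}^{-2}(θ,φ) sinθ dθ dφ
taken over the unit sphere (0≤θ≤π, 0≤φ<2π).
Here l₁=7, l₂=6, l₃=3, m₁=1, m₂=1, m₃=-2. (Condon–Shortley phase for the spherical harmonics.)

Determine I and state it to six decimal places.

Checks pass: Σm=0; 16 even; l₃=3∈[1,13].
(2·7+1)(2·6+1)(2·3+1) = 1365
Δ: 10! 4! 2! / 17! → 1/2042040
sum: t=4:+1/207360 t=5:−1/57600 t=6:+1/207360 = -1/129600
3j²(7 6 3; 0 0 0) = Δ·Π!·Σ² = 168/12155  (sign +1)
sum: t=5:−1/172800 t=6:+1/414720 = -7/2073600
3j²(7 6 3; 1 1 -2) = Δ·Π!·Σ² = 343/29172  (sign +1)
combine: 4πI² = 1365·168/12155·343/29172 = 100842/454597
take √, sign +1: I = 0.13286253

0.132863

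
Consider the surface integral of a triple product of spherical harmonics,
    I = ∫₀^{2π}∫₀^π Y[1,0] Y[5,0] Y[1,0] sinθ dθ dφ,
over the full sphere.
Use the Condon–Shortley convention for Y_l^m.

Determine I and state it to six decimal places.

|1−5|≤1≤1+5 violated ⇒ I = 0

0.000000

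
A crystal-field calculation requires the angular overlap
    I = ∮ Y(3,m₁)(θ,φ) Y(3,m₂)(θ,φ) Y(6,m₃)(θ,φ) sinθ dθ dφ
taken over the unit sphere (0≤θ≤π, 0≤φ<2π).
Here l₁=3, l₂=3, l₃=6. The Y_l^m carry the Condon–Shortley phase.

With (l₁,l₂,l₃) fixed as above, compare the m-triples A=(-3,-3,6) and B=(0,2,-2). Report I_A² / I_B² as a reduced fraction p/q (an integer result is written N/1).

33/8

Shared (l₁,l₂,l₃)=(3,3,6): N and (l;000)² cancel in I_A²/I_B².
A: Δ = 0!·6!·6!/13! = 1/12012; Racah Σ t=0..0: t=0:+1/518400 = 1/518400; ⇒ 3j(3 3 6; -3 -3 6)² = 1/13, sgn +1
B: Δ = 0!·6!·6!/13! = 1/12012; Racah Σ t=0..0: t=0:+1/4320 = 1/4320; ⇒ 3j(3 3 6; 0 2 -2)² = 8/429, sgn +1
I_A²/I_B² = (1/13)/(8/429) = 33/8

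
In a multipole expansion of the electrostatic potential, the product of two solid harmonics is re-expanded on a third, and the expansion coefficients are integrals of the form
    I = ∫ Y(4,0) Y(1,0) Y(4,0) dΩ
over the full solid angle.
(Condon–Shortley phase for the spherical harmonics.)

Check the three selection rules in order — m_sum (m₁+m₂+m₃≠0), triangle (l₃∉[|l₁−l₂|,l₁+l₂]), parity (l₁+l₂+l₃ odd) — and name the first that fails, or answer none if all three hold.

azimuthal sum: 0 + 0 + 0 = 0  ✓
3 ≤ 4 ≤ 5 (triangle on l)  ✓
L = 4 + 1 + 4 = 9 (odd)  ✗

parity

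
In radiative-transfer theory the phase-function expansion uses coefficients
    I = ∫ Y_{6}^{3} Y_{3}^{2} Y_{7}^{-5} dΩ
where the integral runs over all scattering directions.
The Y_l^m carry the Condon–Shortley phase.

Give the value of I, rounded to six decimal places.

Rules hold: Σm=0, L=16 even, 3≤7≤9.
N = 13·7·15 = 1365
Δ = 2!·10!·4!/17! = 1/2042040
Racah Σ t=0..2: t=0:+1/207360 t=1:−1/57600 t=2:+1/207360 = -1/129600
⇒ 3j(6 3 7; 0 0 0)² = 168/12155, sgn +1
Racah Σ t=1..2: t=1:−1/1935360 t=2:+1/4354560 = -1/3483648
⇒ 3j(6 3 7; 3 2 -5)² = 125/12376, sgn -1
4πI² = N·(3j₀)²·(3jₘ)² = 7875/41327
I = -1·√(0.190553/4π) = -0.12314121

-0.123141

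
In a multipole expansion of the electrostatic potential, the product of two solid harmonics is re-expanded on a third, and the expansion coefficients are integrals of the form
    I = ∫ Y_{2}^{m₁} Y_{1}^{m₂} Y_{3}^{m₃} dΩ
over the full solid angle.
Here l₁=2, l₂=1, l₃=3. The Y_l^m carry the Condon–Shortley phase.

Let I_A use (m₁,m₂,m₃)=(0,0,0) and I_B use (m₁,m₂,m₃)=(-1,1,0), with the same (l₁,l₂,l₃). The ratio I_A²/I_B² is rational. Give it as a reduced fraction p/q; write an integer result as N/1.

3/1

Shared (l₁,l₂,l₃)=(2,1,3): N and (l;000)² cancel in I_A²/I_B².
A: Δ = 0!·4!·2!/7! = 1/105; Racah Σ t=0..0: t=0:+1/4 = 1/4; ⇒ 3j(2 1 3; 0 0 0)² = 3/35, sgn -1
B: Δ = 0!·4!·2!/7! = 1/105; Racah Σ t=0..0: t=0:+1/12 = 1/12; ⇒ 3j(2 1 3; -1 1 0)² = 1/35, sgn -1
I_A²/I_B² = (3/35)/(1/35) = 3/1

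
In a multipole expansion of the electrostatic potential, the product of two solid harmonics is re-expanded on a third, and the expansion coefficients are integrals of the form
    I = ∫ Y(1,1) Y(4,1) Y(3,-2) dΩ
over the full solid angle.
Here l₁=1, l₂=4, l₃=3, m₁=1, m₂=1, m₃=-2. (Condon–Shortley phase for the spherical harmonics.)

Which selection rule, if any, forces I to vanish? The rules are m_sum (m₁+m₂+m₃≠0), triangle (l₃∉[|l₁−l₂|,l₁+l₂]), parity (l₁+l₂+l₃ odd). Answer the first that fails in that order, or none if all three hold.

azimuthal sum: 1 + 1 − 2 = 0  ✓
3 ≤ 3 ≤ 5 (triangle on l)  ✓
L = 1 + 4 + 3 = 8 (even)  ✓

none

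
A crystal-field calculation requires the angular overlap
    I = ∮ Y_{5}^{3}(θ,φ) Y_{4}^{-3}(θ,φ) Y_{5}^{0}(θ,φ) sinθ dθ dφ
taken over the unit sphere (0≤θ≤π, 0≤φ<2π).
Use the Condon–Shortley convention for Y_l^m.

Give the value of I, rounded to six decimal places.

0.130198

m-sum 0 ✓  L=14 even ✓  1≤5≤9 ✓
Π(2lᵢ+1) = 11×9×11 = 1089
triangle coeff Δ(5,4,5) = 1/3153150
Σ_t [0,4]: t=0:+1/69120 t=1:−1/1728 t=2:+1/576 t=3:−1/1728 t=4:+1/69120 = 7/11520
(3j)²=2/143 [(5 4 5; 0 0 0)], sign=-1
Σ_t [0,1]: t=0:+1/6912 t=1:−1/17280 = 1/11520
(3j)²=2/143 [(5 4 5; 3 -3 0)], sign=-1
⇒ 4πI² = 36/169
I = (+1)√(36/169/(4π)) = 0.13019760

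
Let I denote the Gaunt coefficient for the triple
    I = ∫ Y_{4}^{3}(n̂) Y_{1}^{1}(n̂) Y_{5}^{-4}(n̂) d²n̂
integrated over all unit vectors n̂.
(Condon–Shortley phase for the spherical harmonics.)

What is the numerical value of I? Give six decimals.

0.294638

Checks pass: Σm=0; 10 even; l₃=5∈[3,5].
(2·4+1)(2·1+1)(2·5+1) = 297
Δ: 0! 8! 2! / 11! → 1/495
sum: t=0:+1/576 = 1/576
3j²(4 1 5; 0 0 0) = Δ·Π!·Σ² = 5/99  (sign -1)
sum: t=0:+1/10080 = 1/10080
3j²(4 1 5; 3 1 -4) = Δ·Π!·Σ² = 4/55  (sign -1)
combine: 4πI² = 297·5/99·4/55 = 12/11
take √, sign +1: I = 0.29463840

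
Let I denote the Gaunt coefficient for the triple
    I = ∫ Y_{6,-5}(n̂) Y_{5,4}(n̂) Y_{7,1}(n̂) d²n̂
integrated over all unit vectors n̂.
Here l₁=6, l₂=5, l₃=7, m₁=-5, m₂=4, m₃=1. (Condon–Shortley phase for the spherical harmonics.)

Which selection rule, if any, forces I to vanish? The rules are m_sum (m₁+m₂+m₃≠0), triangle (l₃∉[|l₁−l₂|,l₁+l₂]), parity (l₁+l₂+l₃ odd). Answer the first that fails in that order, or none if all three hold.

m₁+m₂+m₃ = -5 + 4 + 1 = 0  ✓
triangle: |6−5|=1 ≤ l₃=7 ≤ 6+5=11  ✓
parity: l₁+l₂+l₃ = 18 is even  ✓

none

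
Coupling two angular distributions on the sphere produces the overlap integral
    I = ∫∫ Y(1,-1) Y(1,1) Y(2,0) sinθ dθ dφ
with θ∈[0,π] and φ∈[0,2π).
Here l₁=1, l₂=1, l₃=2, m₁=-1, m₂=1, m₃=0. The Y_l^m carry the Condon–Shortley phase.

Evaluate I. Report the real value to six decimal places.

Checks pass: Σm=0; 4 even; l₃=2∈[0,2].
(2·1+1)(2·1+1)(2·2+1) = 45
Δ: 0! 2! 2! / 5! → 1/30
sum: t=0:+1/1 = 1/1
3j²(1 1 2; 0 0 0) = Δ·Π!·Σ² = 2/15  (sign +1)
sum: t=0:+1/4 = 1/4
3j²(1 1 2; -1 1 0) = Δ·Π!·Σ² = 1/30  (sign +1)
combine: 4πI² = 45·2/15·1/30 = 1/5
take √, sign +1: I = 0.12615663

0.126157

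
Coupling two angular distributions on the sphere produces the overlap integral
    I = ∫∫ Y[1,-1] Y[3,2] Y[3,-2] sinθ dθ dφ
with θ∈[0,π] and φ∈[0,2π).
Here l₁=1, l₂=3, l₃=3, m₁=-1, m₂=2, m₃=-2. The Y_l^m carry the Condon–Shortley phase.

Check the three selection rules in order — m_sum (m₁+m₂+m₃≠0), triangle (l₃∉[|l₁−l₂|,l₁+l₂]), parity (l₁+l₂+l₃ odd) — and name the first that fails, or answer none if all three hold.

m_sum

Σmᵢ = -1  ✗
l₃∈[|l₁−l₂|,l₁+l₂]=[2,4], have l₃=3
Σlᵢ = 7 ⇒ odd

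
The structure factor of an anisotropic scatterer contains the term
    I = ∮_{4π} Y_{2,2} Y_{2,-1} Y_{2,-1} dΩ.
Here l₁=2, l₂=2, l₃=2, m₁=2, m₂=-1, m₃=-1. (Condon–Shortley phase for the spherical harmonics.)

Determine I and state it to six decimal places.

0.220728

Checks pass: Σm=0; 6 even; l₃=2∈[0,4].
(2·2+1)(2·2+1)(2·2+1) = 125
Δ: 2! 2! 2! / 7! → 1/630
sum: t=0:+1/8 t=1:−1/1 t=2:+1/8 = -3/4
3j²(2 2 2; 0 0 0) = Δ·Π!·Σ² = 2/35  (sign -1)
sum: t=0:+1/4 = 1/4
3j²(2 2 2; 2 -1 -1) = Δ·Π!·Σ² = 3/35  (sign -1)
combine: 4πI² = 125·2/35·3/35 = 30/49
take √, sign +1: I = 0.22072812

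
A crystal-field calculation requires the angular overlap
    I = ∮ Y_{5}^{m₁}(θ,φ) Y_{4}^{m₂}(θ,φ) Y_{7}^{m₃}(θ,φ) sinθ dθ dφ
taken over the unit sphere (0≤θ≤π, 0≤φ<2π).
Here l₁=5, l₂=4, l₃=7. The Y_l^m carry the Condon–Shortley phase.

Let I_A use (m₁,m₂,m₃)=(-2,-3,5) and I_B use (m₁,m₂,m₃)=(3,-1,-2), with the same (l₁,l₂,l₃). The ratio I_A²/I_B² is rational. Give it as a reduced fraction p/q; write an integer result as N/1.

924/26569

Shared (l₁,l₂,l₃)=(5,4,7): N and (l;000)² cancel in I_A²/I_B².
A: Δ = 2!·8!·6!/17! = 1/6126120; Racah Σ t=0..1: t=0:+1/1209600 t=1:−1/1036800 = -1/7257600; ⇒ 3j(5 4 7; -2 -3 5)² = 1/2210, sgn -1
B: Δ = 2!·8!·6!/17! = 1/6126120; Racah Σ t=0..2: t=0:+1/103680 t=1:−1/241920 t=2:+1/9676800 = 163/29030400; ⇒ 3j(5 4 7; 3 -1 -2)² = 26569/2042040, sgn -1
I_A²/I_B² = (1/2210)/(26569/2042040) = 924/26569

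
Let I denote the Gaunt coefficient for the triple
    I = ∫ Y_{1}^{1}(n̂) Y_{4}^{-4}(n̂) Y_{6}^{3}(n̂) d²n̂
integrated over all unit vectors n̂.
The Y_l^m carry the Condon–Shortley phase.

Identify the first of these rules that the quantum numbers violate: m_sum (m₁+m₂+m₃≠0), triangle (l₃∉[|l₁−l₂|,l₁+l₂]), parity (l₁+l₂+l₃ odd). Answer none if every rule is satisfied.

m₁+m₂+m₃ = 1 − 4 + 3 = 0  ✓
triangle: |1−4|=3 ≤ l₃=6 ≤ 1+4=5  ✗
parity: l₁+l₂+l₃ = 11 is odd

triangle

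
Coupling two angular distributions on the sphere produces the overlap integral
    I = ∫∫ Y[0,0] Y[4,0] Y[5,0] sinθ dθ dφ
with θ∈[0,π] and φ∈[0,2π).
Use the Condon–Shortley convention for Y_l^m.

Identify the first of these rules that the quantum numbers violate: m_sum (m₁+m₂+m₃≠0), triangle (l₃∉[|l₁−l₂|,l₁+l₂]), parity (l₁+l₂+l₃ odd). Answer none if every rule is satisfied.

Σmᵢ = 0  ✓
l₃∈[|l₁−l₂|,l₁+l₂]=[4,4], have l₃=5  ✗
Σlᵢ = 9 ⇒ odd

triangle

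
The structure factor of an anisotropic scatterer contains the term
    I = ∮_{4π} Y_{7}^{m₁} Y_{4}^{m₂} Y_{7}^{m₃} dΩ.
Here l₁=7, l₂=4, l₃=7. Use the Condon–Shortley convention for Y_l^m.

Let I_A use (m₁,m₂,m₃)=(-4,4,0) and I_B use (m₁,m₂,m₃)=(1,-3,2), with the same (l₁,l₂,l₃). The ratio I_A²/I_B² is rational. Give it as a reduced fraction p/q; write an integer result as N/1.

275/14

Same 7,4,7: normalisation and zero-m 3j drop out of the ratio.
A: Δ: 4! 10! 4! / 19! → 1/58198140; sum: t=4:+1/17418240 = 1/17418240; 3j²(7 4 7; -4 4 0) = Δ·Π!·Σ² = 175/12597  (sign -1)
B: Δ: 4! 10! 4! / 19! → 1/58198140; sum: t=0:+1/2488320 t=1:−1/2073600 = -1/12441600; 3j²(7 4 7; 1 -3 2) = Δ·Π!·Σ² = 98/138567  (sign +1)
I_A²/I_B² = (175/12597)/(98/138567) = 275/14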